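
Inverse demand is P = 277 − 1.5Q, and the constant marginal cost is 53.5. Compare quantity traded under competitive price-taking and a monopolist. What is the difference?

Quantity traded falls by 74.5

Competitive firms price at marginal cost: P = 53.5, giving Q = 149.
A monopolist chooses Q where MR = MC. MR = 277 − 3Q; setting this equal to 53.5 gives Q = 74.5 and P = 165.25.
Change in quantity traded: 74.5 − 149 = −74.5.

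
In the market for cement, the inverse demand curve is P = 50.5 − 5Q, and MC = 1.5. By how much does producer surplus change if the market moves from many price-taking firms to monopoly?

Producer surplus rises by 120.05

Competitive firms price at marginal cost: P = 1.5, giving Q = 9.8.
PS = (1.5 − 1.5)·9.8 = 0.
A monopolist chooses Q where MR = MC. MR = 50.5 − 10Q; setting this equal to 1.5 gives Q = 4.9 and P = 26.
PS = (26 − 1.5)·4.9 = 120.05.
Change in producer surplus: 120.05 − 0 = 120.05.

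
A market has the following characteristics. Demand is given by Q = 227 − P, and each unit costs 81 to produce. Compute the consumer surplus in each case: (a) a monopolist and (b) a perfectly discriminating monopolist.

Inverting demand: P = 227 − Q.
A monopolist chooses Q where MR = MC. MR = 227 − 2Q; setting this equal to 81 gives Q = 73 and P = 154.
CS = ½·(227 − 154)·73 = 2664.5.
A perfectly discriminating monopolist sells every unit with P(Q) ≥ MC(Q), so output equals the competitive quantity Q = 146. Each buyer pays their reservation price, so CS = 0 and the firm captures all surplus.
CS = 0.

Monopoly: CS = 2664.5; Perfect PD: CS = 0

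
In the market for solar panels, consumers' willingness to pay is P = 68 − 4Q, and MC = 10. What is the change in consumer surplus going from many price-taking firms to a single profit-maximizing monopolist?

CS falls by 315.375

Perfect competition: P = MC = 10, so 68 − 4Q = 10 and Q = 14.5.
CS = ½·(68 − 10)·14.5 = 420.5.
Monopoly sets MR = MC: 68 − 8Q = 10 ⇒ Q = 7.25, P = 68 − 4·7.25 = 39.
CS = ½·(68 − 39)·7.25 = 105.125.
Change in consumer surplus: 105.125 − 420.5 = −315.375.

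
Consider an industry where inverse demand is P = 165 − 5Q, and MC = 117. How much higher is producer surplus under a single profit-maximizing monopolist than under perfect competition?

Producer surplus rises by 115.2

Perfect competition: P = MC = 117, so 165 − 5Q = 117 and Q = 9.6.
PS = (117 − 117)·9.6 = 0.
Monopoly sets MR = MC: 165 − 10Q = 117 ⇒ Q = 4.8, P = 165 − 5·4.8 = 141.
PS = (141 − 117)·4.8 = 115.2.
Change in producer surplus: 115.2 − 0 = 115.2.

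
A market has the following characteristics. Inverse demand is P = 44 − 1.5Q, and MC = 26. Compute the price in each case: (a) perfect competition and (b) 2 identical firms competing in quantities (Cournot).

Competition: P = 26; Cournot: P = 32

Under competition P = MC = 26, so Q = (44 − 26)/1.5 = 12.
Cournot with 2 identical firms: the symmetric best-response condition is 44 − 4.5q = 26. Each firm produces q = 4, total output Q = 8, price P = 32.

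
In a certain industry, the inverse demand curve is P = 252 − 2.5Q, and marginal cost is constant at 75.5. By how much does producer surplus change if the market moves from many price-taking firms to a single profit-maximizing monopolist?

Perfect competition: P = MC = 75.5, so 252 − 2.5Q = 75.5 and Q = 70.6.
PS = (75.5 − 75.5)·70.6 = 0.
The monopolist equates marginal revenue to marginal cost: 252 − 5Q = 75.5, so Q = 35.3. From demand, P = 163.75.
PS = (163.75 − 75.5)·35.3 = 3115.225.
Change in producer surplus: 3115.225 − 0 = 3115.225.

Producer surplus rises by 3115.225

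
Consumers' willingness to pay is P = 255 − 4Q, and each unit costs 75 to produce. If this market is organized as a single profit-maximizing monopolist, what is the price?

P = 165

Monopoly sets MR = MC: 255 − 8Q = 75 ⇒ Q = 22.5, P = 255 − 4·22.5 = 165.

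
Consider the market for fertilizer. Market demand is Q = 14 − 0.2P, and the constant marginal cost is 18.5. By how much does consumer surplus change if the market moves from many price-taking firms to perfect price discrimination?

Consumer surplus falls by 265.225

Inverting demand: P = 70 − 5Q.
Under competition P = MC = 18.5, so Q = (70 − 18.5)/5 = 10.3.
CS = ½·(70 − 18.5)·10.3 = 265.225.
Under first-degree price discrimination the firm charges each unit its demand price and produces up to where P = MC, i.e. Q = 10.3. Consumer surplus is zero; producer surplus equals total surplus.
CS = 0.
Change in consumer surplus: 0 − 265.225 = −265.225.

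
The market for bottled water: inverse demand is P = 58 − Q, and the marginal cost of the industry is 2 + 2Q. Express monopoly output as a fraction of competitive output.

The monopolist equates marginal revenue to marginal cost: 58 − 2Q = 2 + 2Q, so Q = 14. From demand, P = 44.
Competitive equilibrium sets price equal to marginal cost: 58 − Q = 2 + 2Q, so Q = 56/3 and P = 118/3.
Ratio Q_m/Q_c = 14/(56/3) = 0.75.

Q_m/Q_c = 0.75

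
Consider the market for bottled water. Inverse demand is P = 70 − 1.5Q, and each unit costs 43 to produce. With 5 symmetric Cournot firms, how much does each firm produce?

q_i = 3

In a 5-firm Cournot equilibrium, symmetry and the first-order condition give q = (70 − 43)/(9) = 3. So Q = 15 and P = 47.5.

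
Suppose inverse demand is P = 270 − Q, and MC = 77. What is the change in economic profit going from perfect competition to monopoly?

Competitive firms price at marginal cost: P = 77, giving Q = 193.
Profit = (77 − 77)·193 = 0.
A monopolist chooses Q where MR = MC. MR = 270 − 2Q; setting this equal to 77 gives Q = 96.5 and P = 173.5.
Profit = (173.5 − 77)·96.5 = 9312.25.
Change in economic profit: 9312.25 − 0 = 9312.25.

Economic profit rises by 9312.25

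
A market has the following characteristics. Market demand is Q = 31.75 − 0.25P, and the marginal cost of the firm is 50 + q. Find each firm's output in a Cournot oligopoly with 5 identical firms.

Inverting demand: P = 127 − 4Q.
With 5 symmetric Cournot firms, each firm's FOC gives 127 − 24q = 50 + q, so q = 3.08, Q = 5·3.08 = 15.4, and P = 65.4.

q_i = 3.08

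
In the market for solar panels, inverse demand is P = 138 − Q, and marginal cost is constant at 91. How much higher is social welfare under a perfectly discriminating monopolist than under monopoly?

A monopolist chooses Q where MR = MC. MR = 138 − 2Q; setting this equal to 91 gives Q = 23.5 and P = 114.5.
CS = ½·(138 − 114.5)·23.5 = 276.125; PS = (114.5 − 91)·23.5 = 552.25; TS = 828.375.
A perfectly discriminating monopolist sells every unit with P(Q) ≥ MC(Q), so output equals the competitive quantity Q = 47. Each buyer pays their reservation price, so CS = 0 and the firm captures all surplus.
TS = 1104.5 (equal to competitive TS).
Change in social welfare: 1104.5 − 828.375 = 276.125.

Social welfare rises by 276.125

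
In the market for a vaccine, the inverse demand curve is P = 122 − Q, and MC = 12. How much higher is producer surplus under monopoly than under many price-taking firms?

Competitive firms price at marginal cost: P = 12, giving Q = 110.
PS = (12 − 12)·110 = 0.
The monopolist equates marginal revenue to marginal cost: 122 − 2Q = 12, so Q = 55. From demand, P = 67.
PS = (67 − 12)·55 = 3025.
Change in producer surplus: 3025 − 0 = 3025.

PS rises by 3025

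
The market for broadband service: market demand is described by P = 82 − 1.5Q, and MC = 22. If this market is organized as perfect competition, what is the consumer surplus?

CS = 1200

Under competition P = MC = 22, so Q = (82 − 22)/1.5 = 40.
CS = ½·(82 − 22)·40 = 1200.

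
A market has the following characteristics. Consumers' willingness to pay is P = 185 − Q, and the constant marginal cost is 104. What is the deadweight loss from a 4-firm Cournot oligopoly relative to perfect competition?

DWL = 131.22

Under competition P = MC = 104, so Q = (185 − 104)/1 = 81.
With 4 symmetric Cournot firms, each firm's FOC gives 185 − 5q = 104, so q = 16.2, Q = 4·16.2 = 64.8, and P = 120.2.
DWL is the triangle between Q = 64.8 and Q = 81: ½·(81 − 64.8)·(120.2 − 104) = 131.22.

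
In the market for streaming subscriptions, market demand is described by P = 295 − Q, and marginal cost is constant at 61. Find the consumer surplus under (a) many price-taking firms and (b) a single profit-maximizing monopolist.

Perfect competition: P = MC = 61, so 295 − Q = 61 and Q = 234.
CS = ½·(295 − 61)·234 = 27378.
A monopolist chooses Q where MR = MC. MR = 295 − 2Q; setting this equal to 61 gives Q = 117 and P = 178.
CS = ½·(295 − 178)·117 = 6844.5.

Competition: CS = 27378; Monopoly: CS = 6844.5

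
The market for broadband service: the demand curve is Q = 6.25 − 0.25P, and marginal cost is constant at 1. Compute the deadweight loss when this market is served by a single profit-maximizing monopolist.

DWL = 18

Inverting demand: P = 25 − 4Q.
Competitive firms price at marginal cost: P = 1, giving Q = 6.
Monopoly sets MR = MC: 25 − 8Q = 1 ⇒ Q = 3, P = 25 − 4·3 = 13.
DWL is the triangle between Q = 3 and Q = 6: ½·(6 − 3)·(13 − 1) = 18.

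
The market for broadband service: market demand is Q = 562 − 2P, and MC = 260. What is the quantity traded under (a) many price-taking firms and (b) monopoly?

Competition: Q = 42; Monopoly: Q = 21

Inverting demand: P = 281 − 0.5Q.
Competitive firms price at marginal cost: P = 260, giving Q = 42.
Monopoly sets MR = MC: 281 − Q = 260 ⇒ Q = 21, P = 281 − 0.5·21 = 270.5.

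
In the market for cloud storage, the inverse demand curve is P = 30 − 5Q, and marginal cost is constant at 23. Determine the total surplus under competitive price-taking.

Competitive firms price at marginal cost: P = 23, giving Q = 1.4.
CS = ½·(30 − 23)·1.4 = 4.9; PS = (23 − 23)·1.4 = 0; TS = 4.9.

TS = 4.9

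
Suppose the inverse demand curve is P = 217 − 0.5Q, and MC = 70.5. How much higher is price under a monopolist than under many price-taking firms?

Price rises by 73.25

Perfect competition: P = MC = 70.5, so 217 − 0.5Q = 70.5 and Q = 293.
A monopolist chooses Q where MR = MC. MR = 217 − Q; setting this equal to 70.5 gives Q = 146.5 and P = 143.75.
Change in price: 143.75 − 70.5 = 73.25.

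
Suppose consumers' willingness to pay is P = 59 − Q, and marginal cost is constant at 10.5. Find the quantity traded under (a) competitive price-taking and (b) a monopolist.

Under competition P = MC = 10.5, so Q = (59 − 10.5)/1 = 48.5.
A monopolist chooses Q where MR = MC. MR = 59 − 2Q; setting this equal to 10.5 gives Q = 24.25 and P = 34.75.

Competition: Q = 48.5; Monopoly: Q = 24.25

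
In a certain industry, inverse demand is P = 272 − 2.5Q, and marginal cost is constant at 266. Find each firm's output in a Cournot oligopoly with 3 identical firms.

With 3 symmetric Cournot firms, each firm's FOC gives 272 − 10q = 266, so q = 0.6, Q = 3·0.6 = 1.8, and P = 267.5.

q_i = 0.6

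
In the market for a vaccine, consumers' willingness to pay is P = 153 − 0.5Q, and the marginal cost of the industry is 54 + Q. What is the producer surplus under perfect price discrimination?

PS = 3267

With perfect price discrimination, output is the efficient level Q = 66 (where demand meets MC), but every buyer pays their willingness to pay: CS = 0 and PS = total surplus.
PS = ½·(153 − 54)·66 = 3267.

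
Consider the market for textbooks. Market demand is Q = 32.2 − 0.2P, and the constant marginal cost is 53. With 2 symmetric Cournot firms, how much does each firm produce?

q_i = 7.2

Inverting demand: P = 161 − 5Q.
With 2 symmetric Cournot firms, each firm's FOC gives 161 − 15q = 53, so q = 7.2, Q = 2·7.2 = 14.4, and P = 89.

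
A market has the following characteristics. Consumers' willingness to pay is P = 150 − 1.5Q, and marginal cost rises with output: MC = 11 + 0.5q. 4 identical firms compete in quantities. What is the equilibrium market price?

In a 4-firm Cournot equilibrium, symmetry and the first-order condition give q = (150 − 11)/(8) = 17.375. So Q = 69.5 and P = 45.75.

P = 45.75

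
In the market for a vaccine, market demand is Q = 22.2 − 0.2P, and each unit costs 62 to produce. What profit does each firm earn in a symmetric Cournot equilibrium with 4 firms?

Inverting demand: P = 111 − 5Q.
With 4 symmetric Cournot firms, each firm's FOC gives 111 − 25q = 62, so q = 1.96, Q = 4·1.96 = 7.84, and P = 71.8.
Each firm's profit = (71.8 − 62)·1.96 = 19.208.

π_i = 19.208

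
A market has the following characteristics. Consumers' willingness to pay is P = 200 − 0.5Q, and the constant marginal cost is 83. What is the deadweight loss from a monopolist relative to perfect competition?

DWL = 3422.25

Perfect competition: P = MC = 83, so 200 − 0.5Q = 83 and Q = 234.
A monopolist chooses Q where MR = MC. MR = 200 − Q; setting this equal to 83 gives Q = 117 and P = 141.5.
DWL is the triangle between Q = 117 and Q = 234: ½·(234 − 117)·(141.5 − 83) = 3422.25.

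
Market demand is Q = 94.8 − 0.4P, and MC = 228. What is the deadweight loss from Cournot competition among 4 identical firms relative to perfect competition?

Inverting demand: P = 237 − 2.5Q.
Under competition P = MC = 228, so Q = (237 − 228)/2.5 = 3.6.
In a 4-firm Cournot equilibrium, symmetry and the first-order condition give q = (237 − 228)/(12.5) = 0.72. So Q = 2.88 and P = 229.8.
DWL is the triangle between Q = 2.88 and Q = 3.6: ½·(3.6 − 2.88)·(229.8 − 228) = 0.648.

DWL = 0.648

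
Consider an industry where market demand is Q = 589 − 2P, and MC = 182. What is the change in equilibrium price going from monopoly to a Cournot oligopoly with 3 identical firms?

P falls by 28.125

Inverting demand: P = 294.5 − 0.5Q.
A monopolist chooses Q where MR = MC. MR = 294.5 − Q; setting this equal to 182 gives Q = 112.5 and P = 238.25.
Cournot with 3 identical firms: the symmetric best-response condition is 294.5 − 2q = 182. Each firm produces q = 56.25, total output Q = 168.75, price P = 210.125.
Change in equilibrium price: 210.125 − 238.25 = −28.125.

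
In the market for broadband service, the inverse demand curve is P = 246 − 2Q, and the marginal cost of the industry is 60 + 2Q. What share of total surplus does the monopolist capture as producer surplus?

PS/TS = 0.75

Monopoly sets MR = MC: 246 − 4Q = 60 + 2Q ⇒ Q = 31, P = 246 − 2·31 = 184.
CS = ½·(246 − 184)·31 = 961.
PS = P·Q − VC(Q) = 184·31 − (60·31 + ½·2·31²) = 2883.
Share captured = PS/TS = 2883/3844 = 0.75.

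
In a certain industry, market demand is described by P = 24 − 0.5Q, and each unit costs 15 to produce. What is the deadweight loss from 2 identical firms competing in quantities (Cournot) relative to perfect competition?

DWL = 9

Under competition P = MC = 15, so Q = (24 − 15)/0.5 = 18.
With 2 symmetric Cournot firms, each firm's FOC gives 24 − 1.5q = 15, so q = 6, Q = 2·6 = 12, and P = 18.
DWL is the triangle between Q = 12 and Q = 18: ½·(18 − 12)·(18 − 15) = 9.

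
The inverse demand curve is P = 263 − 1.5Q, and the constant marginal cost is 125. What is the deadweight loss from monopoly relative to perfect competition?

DWL = 1587

Under competition P = MC = 125, so Q = (263 − 125)/1.5 = 92.
A monopolist chooses Q where MR = MC. MR = 263 − 3Q; setting this equal to 125 gives Q = 46 and P = 194.
DWL is the triangle between Q = 46 and Q = 92: ½·(92 − 46)·(194 − 125) = 1587.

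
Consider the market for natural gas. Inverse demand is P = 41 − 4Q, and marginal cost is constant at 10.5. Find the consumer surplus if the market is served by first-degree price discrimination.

CS = 0

A perfectly discriminating monopolist sells every unit with P(Q) ≥ MC(Q), so output equals the competitive quantity Q = 7.625. Each buyer pays their reservation price, so CS = 0 and the firm captures all surplus.
CS = 0.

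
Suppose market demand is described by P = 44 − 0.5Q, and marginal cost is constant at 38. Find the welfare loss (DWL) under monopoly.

Under competition P = MC = 38, so Q = (44 − 38)/0.5 = 12.
The monopolist equates marginal revenue to marginal cost: 44 − Q = 38, so Q = 6. From demand, P = 41.
DWL is the triangle between Q = 6 and Q = 12: ½·(12 − 6)·(41 − 38) = 9.

DWL = 9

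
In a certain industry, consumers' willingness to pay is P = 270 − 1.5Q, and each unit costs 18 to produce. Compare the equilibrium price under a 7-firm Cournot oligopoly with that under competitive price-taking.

Cournot: P = 49.5; Competition: P = 18

Cournot with 7 identical firms: the symmetric best-response condition is 270 − 12q = 18. Each firm produces q = 21, total output Q = 147, price P = 49.5.
Under competition P = MC = 18, so Q = (270 − 18)/1.5 = 168.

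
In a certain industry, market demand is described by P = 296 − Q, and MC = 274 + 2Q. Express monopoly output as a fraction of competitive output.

Q_m/Q_c = 0.75

A monopolist chooses Q where MR = MC. MR = 296 − 2Q; setting this equal to 274 + 2Q gives Q = 5.5 and P = 290.5.
Competitive equilibrium sets price equal to marginal cost: 296 − Q = 274 + 2Q, so Q = 22/3 and P = 866/3.
Ratio Q_m/Q_c = 5.5/(22/3) = 0.75.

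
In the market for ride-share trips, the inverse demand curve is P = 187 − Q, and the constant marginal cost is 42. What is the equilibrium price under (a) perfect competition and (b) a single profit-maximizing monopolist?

Perfect competition: P = MC = 42, so 187 − Q = 42 and Q = 145.
The monopolist equates marginal revenue to marginal cost: 187 − 2Q = 42, so Q = 72.5. From demand, P = 114.5.

Competition: P = 42; Monopoly: P = 114.5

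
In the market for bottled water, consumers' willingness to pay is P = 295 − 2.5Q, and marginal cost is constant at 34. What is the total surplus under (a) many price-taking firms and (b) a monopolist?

Competition: TS = 13624.2; Monopoly: TS = 10218.15

Competitive firms price at marginal cost: P = 34, giving Q = 104.4.
CS = ½·(295 − 34)·104.4 = 13624.2; PS = (34 − 34)·104.4 = 0; TS = 13624.2.
Monopoly sets MR = MC: 295 − 5Q = 34 ⇒ Q = 52.2, P = 295 − 2.5·52.2 = 164.5.
CS = ½·(295 − 164.5)·52.2 = 3406.05; PS = (164.5 − 34)·52.2 = 6812.1; TS = 10218.15.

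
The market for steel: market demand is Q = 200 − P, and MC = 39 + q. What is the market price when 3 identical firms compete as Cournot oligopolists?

P = 103.4

Inverting demand: P = 200 − Q.
Cournot with 3 identical firms: the symmetric best-response condition is 200 − 4q = 39 + q. Each firm produces q = 32.2, total output Q = 96.6, price P = 103.4.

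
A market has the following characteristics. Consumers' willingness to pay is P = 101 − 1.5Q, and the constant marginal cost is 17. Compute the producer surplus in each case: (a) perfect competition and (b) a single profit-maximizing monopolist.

Perfect competition: P = MC = 17, so 101 − 1.5Q = 17 and Q = 56.
PS = (17 − 17)·56 = 0.
The monopolist equates marginal revenue to marginal cost: 101 − 3Q = 17, so Q = 28. From demand, P = 59.
PS = (59 − 17)·28 = 1176.

Competition: PS = 0; Monopoly: PS = 1176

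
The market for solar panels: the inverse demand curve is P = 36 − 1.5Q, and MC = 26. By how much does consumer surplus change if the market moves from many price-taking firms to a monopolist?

CS falls by 25

Competitive firms price at marginal cost: P = 26, giving Q = 20/3.
CS = ½·(36 − 26)·20/3 = 100/3.
The monopolist equates marginal revenue to marginal cost: 36 − 3Q = 26, so Q = 10/3. From demand, P = 31.
CS = ½·(36 − 31)·10/3 = 25/3.
Change in consumer surplus: 25/3 − 100/3 = −25.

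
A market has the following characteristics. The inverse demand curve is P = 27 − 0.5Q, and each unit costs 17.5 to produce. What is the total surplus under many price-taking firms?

Perfect competition: P = MC = 17.5, so 27 − 0.5Q = 17.5 and Q = 19.
CS = ½·(27 − 17.5)·19 = 90.25; PS = (17.5 − 17.5)·19 = 0; TS = 90.25.

TS = 90.25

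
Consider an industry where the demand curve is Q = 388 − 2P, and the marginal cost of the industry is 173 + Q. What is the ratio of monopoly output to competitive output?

Q_m/Q_c = 0.75

Inverting demand: P = 194 − 0.5Q.
A monopolist chooses Q where MR = MC. MR = 194 − Q; setting this equal to 173 + Q gives Q = 10.5 and P = 188.75.
Under competition P = MC: 194 − 0.5Q = 173 + Q ⇒ Q = 14, P = 187.
Ratio Q_m/Q_c = 10.5/14 = 0.75.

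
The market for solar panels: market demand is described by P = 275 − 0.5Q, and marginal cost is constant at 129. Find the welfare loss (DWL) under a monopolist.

Competitive firms price at marginal cost: P = 129, giving Q = 292.
A monopolist chooses Q where MR = MC. MR = 275 − Q; setting this equal to 129 gives Q = 146 and P = 202.
DWL is the triangle between Q = 146 and Q = 292: ½·(292 − 146)·(202 − 129) = 5329.

DWL = 5329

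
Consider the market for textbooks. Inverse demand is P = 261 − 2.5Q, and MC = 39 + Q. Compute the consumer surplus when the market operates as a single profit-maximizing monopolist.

Monopoly sets MR = MC: 261 − 5Q = 39 + Q ⇒ Q = 37, P = 261 − 2.5·37 = 168.5.
CS = ½·(261 − 168.5)·37 = 1711.25.

CS = 1711.25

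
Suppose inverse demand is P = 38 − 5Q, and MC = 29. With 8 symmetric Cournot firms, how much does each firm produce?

q_i = 0.2

In a 8-firm Cournot equilibrium, symmetry and the first-order condition give q = (38 − 29)/(45) = 0.2. So Q = 1.6 and P = 30.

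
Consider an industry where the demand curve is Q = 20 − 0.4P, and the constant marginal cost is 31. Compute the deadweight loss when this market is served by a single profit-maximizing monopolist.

Inverting demand: P = 50 − 2.5Q.
Perfect competition: P = MC = 31, so 50 − 2.5Q = 31 and Q = 7.6.
Monopoly sets MR = MC: 50 − 5Q = 31 ⇒ Q = 3.8, P = 50 − 2.5·3.8 = 40.5.
DWL is the triangle between Q = 3.8 and Q = 7.6: ½·(7.6 − 3.8)·(40.5 − 31) = 18.05.

DWL = 18.05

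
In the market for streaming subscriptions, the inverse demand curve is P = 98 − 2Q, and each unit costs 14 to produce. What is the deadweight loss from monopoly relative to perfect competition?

DWL = 441

Perfect competition: P = MC = 14, so 98 − 2Q = 14 and Q = 42.
Monopoly sets MR = MC: 98 − 4Q = 14 ⇒ Q = 21, P = 98 − 2·21 = 56.
DWL is the triangle between Q = 21 and Q = 42: ½·(42 − 21)·(56 − 14) = 441.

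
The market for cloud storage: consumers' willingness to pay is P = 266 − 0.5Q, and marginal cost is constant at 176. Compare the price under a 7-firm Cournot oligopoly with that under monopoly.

Cournot: P = 187.25; Monopoly: P = 221

With 7 symmetric Cournot firms, each firm's FOC gives 266 − 4q = 176, so q = 22.5, Q = 7·22.5 = 157.5, and P = 187.25.
A monopolist chooses Q where MR = MC. MR = 266 − Q; setting this equal to 176 gives Q = 90 and P = 221.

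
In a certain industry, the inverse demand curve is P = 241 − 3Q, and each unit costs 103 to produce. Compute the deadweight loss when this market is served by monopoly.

DWL = 793.5

Under competition P = MC = 103, so Q = (241 − 103)/3 = 46.
Monopoly sets MR = MC: 241 − 6Q = 103 ⇒ Q = 23, P = 241 − 3·23 = 172.
DWL is the triangle between Q = 23 and Q = 46: ½·(46 − 23)·(172 − 103) = 793.5.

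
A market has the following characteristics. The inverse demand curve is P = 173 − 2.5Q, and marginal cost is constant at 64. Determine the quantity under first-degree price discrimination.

Under first-degree price discrimination the firm charges each unit its demand price and produces up to where P = MC, i.e. Q = 43.6. Consumer surplus is zero; producer surplus equals total surplus.

Q = 43.6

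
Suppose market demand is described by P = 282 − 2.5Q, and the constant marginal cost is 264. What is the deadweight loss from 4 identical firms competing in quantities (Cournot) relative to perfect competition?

Competitive firms price at marginal cost: P = 264, giving Q = 7.2.
Cournot with 4 identical firms: the symmetric best-response condition is 282 − 12.5q = 264. Each firm produces q = 1.44, total output Q = 5.76, price P = 267.6.
DWL is the triangle between Q = 5.76 and Q = 7.2: ½·(7.2 − 5.76)·(267.6 − 264) = 2.592.

DWL = 2.592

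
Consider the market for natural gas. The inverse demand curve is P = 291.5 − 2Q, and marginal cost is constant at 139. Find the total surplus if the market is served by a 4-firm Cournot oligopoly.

Cournot with 4 identical firms: the symmetric best-response condition is 291.5 − 10q = 139. Each firm produces q = 15.25, total output Q = 61, price P = 169.5.
CS = ½·(291.5 − 169.5)·61 = 3721; PS = (169.5 − 139)·61 = 1860.5; TS = 5581.5.

TS = 5581.5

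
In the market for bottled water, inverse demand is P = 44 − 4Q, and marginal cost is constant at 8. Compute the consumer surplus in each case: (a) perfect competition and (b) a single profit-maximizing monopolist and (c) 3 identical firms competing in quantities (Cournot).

Competition: CS = 162; Monopoly: CS = 40.5; Cournot: CS = 91.125

Under competition P = MC = 8, so Q = (44 − 8)/4 = 9.
CS = ½·(44 − 8)·9 = 162.
Monopoly sets MR = MC: 44 − 8Q = 8 ⇒ Q = 4.5, P = 44 − 4·4.5 = 26.
CS = ½·(44 − 26)·4.5 = 40.5.
Cournot with 3 identical firms: the symmetric best-response condition is 44 − 16q = 8. Each firm produces q = 2.25, total output Q = 6.75, price P = 17.
CS = ½·(44 − 17)·6.75 = 91.125.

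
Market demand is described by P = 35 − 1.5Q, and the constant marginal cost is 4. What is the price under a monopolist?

The monopolist equates marginal revenue to marginal cost: 35 − 3Q = 4, so Q = 31/3. From demand, P = 19.5.

P = 19.5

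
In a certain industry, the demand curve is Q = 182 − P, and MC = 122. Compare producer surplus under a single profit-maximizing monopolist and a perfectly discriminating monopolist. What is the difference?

Producer surplus rises by 900

Inverting demand: P = 182 − Q.
A monopolist chooses Q where MR = MC. MR = 182 − 2Q; setting this equal to 122 gives Q = 30 and P = 152.
PS = (152 − 122)·30 = 900.
Under first-degree price discrimination the firm charges each unit its demand price and produces up to where P = MC, i.e. Q = 60. Consumer surplus is zero; producer surplus equals total surplus.
PS = ½·(182 − 122)·60 = 1800.
Change in producer surplus: 1800 − 900 = 900.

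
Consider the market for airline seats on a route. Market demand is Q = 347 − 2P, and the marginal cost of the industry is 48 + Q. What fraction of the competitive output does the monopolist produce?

Inverting demand: P = 173.5 − 0.5Q.
Monopoly sets MR = MC: 173.5 − Q = 48 + Q ⇒ Q = 62.75, P = 173.5 − 0.5·62.75 = 142.125.
Under competition P = MC: 173.5 − 0.5Q = 48 + Q ⇒ Q = 251/3, P = 395/3.
Ratio Q_m/Q_c = 62.75/(251/3) = 0.75.

Q_m/Q_c = 0.75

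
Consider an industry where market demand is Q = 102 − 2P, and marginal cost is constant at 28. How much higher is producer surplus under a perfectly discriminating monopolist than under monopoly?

PS rises by 264.5

Inverting demand: P = 51 − 0.5Q.
The monopolist equates marginal revenue to marginal cost: 51 − Q = 28, so Q = 23. From demand, P = 39.5.
PS = (39.5 − 28)·23 = 264.5.
A perfectly discriminating monopolist sells every unit with P(Q) ≥ MC(Q), so output equals the competitive quantity Q = 46. Each buyer pays their reservation price, so CS = 0 and the firm captures all surplus.
PS = ½·(51 − 28)·46 = 529.
Change in producer surplus: 529 − 264.5 = 264.5.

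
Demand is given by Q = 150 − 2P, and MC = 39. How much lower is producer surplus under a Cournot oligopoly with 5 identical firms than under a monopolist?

Inverting demand: P = 75 − 0.5Q.
A monopolist chooses Q where MR = MC. MR = 75 − Q; setting this equal to 39 gives Q = 36 and P = 57.
PS = (57 − 39)·36 = 648.
With 5 symmetric Cournot firms, each firm's FOC gives 75 − 3q = 39, so q = 12, Q = 5·12 = 60, and P = 45.
PS = (45 − 39)·60 = 360.
Change in producer surplus: 360 − 648 = −288.

Producer surplus falls by 288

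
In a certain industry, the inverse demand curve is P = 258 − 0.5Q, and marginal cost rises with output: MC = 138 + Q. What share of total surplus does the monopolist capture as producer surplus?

PS/TS = 0.8

Monopoly sets MR = MC: 258 − Q = 138 + Q ⇒ Q = 60, P = 258 − 0.5·60 = 228.
CS = ½·(258 − 228)·60 = 900.
PS = P·Q − VC(Q) = 228·60 − (138·60 + ½·1·60²) = 3600.
Share captured = PS/TS = 3600/4500 = 0.8.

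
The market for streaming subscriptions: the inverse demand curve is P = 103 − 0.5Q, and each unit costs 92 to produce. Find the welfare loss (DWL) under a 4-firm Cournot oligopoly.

Competitive firms price at marginal cost: P = 92, giving Q = 22.
With 4 symmetric Cournot firms, each firm's FOC gives 103 − 2.5q = 92, so q = 4.4, Q = 4·4.4 = 17.6, and P = 94.2.
DWL is the triangle between Q = 17.6 and Q = 22: ½·(22 − 17.6)·(94.2 − 92) = 4.84.

DWL = 4.84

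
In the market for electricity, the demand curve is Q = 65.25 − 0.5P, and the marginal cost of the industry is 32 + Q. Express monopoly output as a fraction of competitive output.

Inverting demand: P = 130.5 − 2Q.
Monopoly sets MR = MC: 130.5 − 4Q = 32 + Q ⇒ Q = 19.7, P = 130.5 − 2·19.7 = 91.1.
Competitive equilibrium sets price equal to marginal cost: 130.5 − 2Q = 32 + Q, so Q = 197/6 and P = 389/6.
Ratio Q_m/Q_c = 19.7/(197/6) = 0.6.

Q_m/Q_c = 0.6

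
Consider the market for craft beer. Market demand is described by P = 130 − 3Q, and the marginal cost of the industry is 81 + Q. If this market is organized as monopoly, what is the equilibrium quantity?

Q = 7

Monopoly sets MR = MC: 130 − 6Q = 81 + Q ⇒ Q = 7, P = 130 − 3·7 = 109.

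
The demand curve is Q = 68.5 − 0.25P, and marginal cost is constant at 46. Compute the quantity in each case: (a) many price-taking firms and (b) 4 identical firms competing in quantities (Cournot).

Competition: Q = 57; Cournot: Q = 45.6

Inverting demand: P = 274 − 4Q.
Under competition P = MC = 46, so Q = (274 − 46)/4 = 57.
With 4 symmetric Cournot firms, each firm's FOC gives 274 − 20q = 46, so q = 11.4, Q = 4·11.4 = 45.6, and P = 91.6.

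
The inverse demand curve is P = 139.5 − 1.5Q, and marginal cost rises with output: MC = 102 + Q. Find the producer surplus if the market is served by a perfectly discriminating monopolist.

PS = 281.25

With perfect price discrimination, output is the efficient level Q = 15 (where demand meets MC), but every buyer pays their willingness to pay: CS = 0 and PS = total surplus.
PS = ½·(139.5 − 102)·15 = 281.25.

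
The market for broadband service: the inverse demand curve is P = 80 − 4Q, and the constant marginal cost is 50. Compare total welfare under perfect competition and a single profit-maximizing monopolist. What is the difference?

Perfect competition: P = MC = 50, so 80 − 4Q = 50 and Q = 7.5.
CS = ½·(80 − 50)·7.5 = 112.5; PS = (50 − 50)·7.5 = 0; TS = 112.5.
The monopolist equates marginal revenue to marginal cost: 80 − 8Q = 50, so Q = 3.75. From demand, P = 65.
CS = ½·(80 − 65)·3.75 = 28.125; PS = (65 − 50)·3.75 = 56.25; TS = 84.375.
Change in total welfare: 84.375 − 112.5 = −28.125.

TS falls by 28.125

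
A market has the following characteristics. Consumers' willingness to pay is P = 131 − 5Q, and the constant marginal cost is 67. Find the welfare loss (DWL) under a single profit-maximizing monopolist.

Under competition P = MC = 67, so Q = (131 − 67)/5 = 12.8.
A monopolist chooses Q where MR = MC. MR = 131 − 10Q; setting this equal to 67 gives Q = 6.4 and P = 99.
DWL is the triangle between Q = 6.4 and Q = 12.8: ½·(12.8 − 6.4)·(99 − 67) = 102.4.

DWL = 102.4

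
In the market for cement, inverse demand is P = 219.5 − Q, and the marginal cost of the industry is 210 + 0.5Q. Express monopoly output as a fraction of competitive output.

The monopolist equates marginal revenue to marginal cost: 219.5 − 2Q = 210 + 0.5Q, so Q = 3.8. From demand, P = 215.7.
Under competition P = MC: 219.5 − Q = 210 + 0.5Q ⇒ Q = 19/3, P = 1279/6.
Ratio Q_m/Q_c = 3.8/(19/3) = 0.6.

Q_m/Q_c = 0.6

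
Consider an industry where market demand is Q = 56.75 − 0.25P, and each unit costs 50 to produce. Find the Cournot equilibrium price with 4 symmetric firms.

Inverting demand: P = 227 − 4Q.
In a 4-firm Cournot equilibrium, symmetry and the first-order condition give q = (227 − 50)/(20) = 8.85. So Q = 35.4 and P = 85.4.

P = 85.4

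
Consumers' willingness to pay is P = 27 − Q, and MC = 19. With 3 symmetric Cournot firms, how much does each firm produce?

Cournot with 3 identical firms: the symmetric best-response condition is 27 − 4q = 19. Each firm produces q = 2, total output Q = 6, price P = 21.

q_i = 2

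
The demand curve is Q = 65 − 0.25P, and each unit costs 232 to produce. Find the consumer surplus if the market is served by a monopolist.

CS = 24.5

Inverting demand: P = 260 − 4Q.
The monopolist equates marginal revenue to marginal cost: 260 − 8Q = 232, so Q = 3.5. From demand, P = 246.
CS = ½·(260 − 246)·3.5 = 24.5.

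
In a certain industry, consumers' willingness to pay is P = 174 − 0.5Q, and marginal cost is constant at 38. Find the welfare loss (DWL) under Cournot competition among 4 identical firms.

Competitive firms price at marginal cost: P = 38, giving Q = 272.
Cournot with 4 identical firms: the symmetric best-response condition is 174 − 2.5q = 38. Each firm produces q = 54.4, total output Q = 217.6, price P = 65.2.
DWL is the triangle between Q = 217.6 and Q = 272: ½·(272 − 217.6)·(65.2 − 38) = 739.84.

DWL = 739.84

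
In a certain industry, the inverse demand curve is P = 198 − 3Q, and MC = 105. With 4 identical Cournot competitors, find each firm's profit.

In a 4-firm Cournot equilibrium, symmetry and the first-order condition give q = (198 − 105)/(15) = 6.2. So Q = 24.8 and P = 123.6.
Each firm's profit = (123.6 − 105)·6.2 = 115.32.

π_i = 115.32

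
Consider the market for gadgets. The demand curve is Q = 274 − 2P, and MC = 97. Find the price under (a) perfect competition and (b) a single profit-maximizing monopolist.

Competition: P = 97; Monopoly: P = 117

Inverting demand: P = 137 − 0.5Q.
Competitive firms price at marginal cost: P = 97, giving Q = 80.
A monopolist chooses Q where MR = MC. MR = 137 − Q; setting this equal to 97 gives Q = 40 and P = 117.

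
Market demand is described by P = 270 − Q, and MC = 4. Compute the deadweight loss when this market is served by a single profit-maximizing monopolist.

DWL = 8844.5

Competitive firms price at marginal cost: P = 4, giving Q = 266.
The monopolist equates marginal revenue to marginal cost: 270 − 2Q = 4, so Q = 133. From demand, P = 137.
DWL is the triangle between Q = 133 and Q = 266: ½·(266 − 133)·(137 − 4) = 8844.5.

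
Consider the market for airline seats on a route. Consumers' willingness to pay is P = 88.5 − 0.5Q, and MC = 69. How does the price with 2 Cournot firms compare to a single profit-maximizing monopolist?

Cournot: P = 75.5; Monopoly: P = 78.75

With 2 symmetric Cournot firms, each firm's FOC gives 88.5 − 1.5q = 69, so q = 13, Q = 2·13 = 26, and P = 75.5.
The monopolist equates marginal revenue to marginal cost: 88.5 − Q = 69, so Q = 19.5. From demand, P = 78.75.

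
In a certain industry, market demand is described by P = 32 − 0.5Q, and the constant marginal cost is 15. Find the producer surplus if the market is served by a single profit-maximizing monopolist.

A monopolist chooses Q where MR = MC. MR = 32 − Q; setting this equal to 15 gives Q = 17 and P = 23.5.
PS = (23.5 − 15)·17 = 144.5.

PS = 144.5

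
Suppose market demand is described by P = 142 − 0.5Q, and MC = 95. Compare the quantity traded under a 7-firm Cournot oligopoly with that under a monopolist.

Cournot: Q = 82.25; Monopoly: Q = 47

Cournot with 7 identical firms: the symmetric best-response condition is 142 − 4q = 95. Each firm produces q = 11.75, total output Q = 82.25, price P = 100.875.
The monopolist equates marginal revenue to marginal cost: 142 − Q = 95, so Q = 47. From demand, P = 118.5.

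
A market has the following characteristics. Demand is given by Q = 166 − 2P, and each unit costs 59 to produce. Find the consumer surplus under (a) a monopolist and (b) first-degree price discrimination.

Monopoly: CS = 144; Perfect PD: CS = 0

Inverting demand: P = 83 − 0.5Q.
Monopoly sets MR = MC: 83 − Q = 59 ⇒ Q = 24, P = 83 − 0.5·24 = 71.
CS = ½·(83 − 71)·24 = 144.
A perfectly discriminating monopolist sells every unit with P(Q) ≥ MC(Q), so output equals the competitive quantity Q = 48. Each buyer pays their reservation price, so CS = 0 and the firm captures all surplus.
CS = 0.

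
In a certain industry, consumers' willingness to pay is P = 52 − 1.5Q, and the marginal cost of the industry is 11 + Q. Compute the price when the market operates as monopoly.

A monopolist chooses Q where MR = MC. MR = 52 − 3Q; setting this equal to 11 + Q gives Q = 10.25 and P = 36.625.

P = 36.625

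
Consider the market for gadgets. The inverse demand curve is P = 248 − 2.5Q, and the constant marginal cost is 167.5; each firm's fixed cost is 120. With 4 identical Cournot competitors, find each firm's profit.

π_i = −16.316

In a 4-firm Cournot equilibrium, symmetry and the first-order condition give q = (248 − 167.5)/(12.5) = 6.44. So Q = 25.76 and P = 183.6.
Each firm's profit = (183.6 − 167.5)·6.44 − 120 = −16.316.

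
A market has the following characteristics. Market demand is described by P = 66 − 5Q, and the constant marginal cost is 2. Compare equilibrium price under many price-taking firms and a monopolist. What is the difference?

Competitive firms price at marginal cost: P = 2, giving Q = 12.8.
A monopolist chooses Q where MR = MC. MR = 66 − 10Q; setting this equal to 2 gives Q = 6.4 and P = 34.
Change in equilibrium price: 34 − 2 = 32.

Equilibrium price rises by 32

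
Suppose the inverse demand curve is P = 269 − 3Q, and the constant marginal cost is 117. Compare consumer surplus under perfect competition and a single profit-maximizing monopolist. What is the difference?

Perfect competition: P = MC = 117, so 269 − 3Q = 117 and Q = 152/3.
CS = ½·(269 − 117)·152/3 = 11552/3.
A monopolist chooses Q where MR = MC. MR = 269 − 6Q; setting this equal to 117 gives Q = 76/3 and P = 193.
CS = ½·(269 − 193)·76/3 = 2888/3.
Change in consumer surplus: 2888/3 − 11552/3 = −2888.

Consumer surplus falls by 2888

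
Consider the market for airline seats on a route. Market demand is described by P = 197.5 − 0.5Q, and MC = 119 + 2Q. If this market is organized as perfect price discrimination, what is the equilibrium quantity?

With perfect price discrimination, output is the efficient level Q = 31.4 (where demand meets MC), but every buyer pays their willingness to pay: CS = 0 and PS = total surplus.

Q = 31.4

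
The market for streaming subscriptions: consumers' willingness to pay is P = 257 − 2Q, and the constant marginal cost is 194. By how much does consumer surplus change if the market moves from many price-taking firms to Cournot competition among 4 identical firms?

CS falls by 357.21

Competitive firms price at marginal cost: P = 194, giving Q = 31.5.
CS = ½·(257 − 194)·31.5 = 992.25.
With 4 symmetric Cournot firms, each firm's FOC gives 257 − 10q = 194, so q = 6.3, Q = 4·6.3 = 25.2, and P = 206.6.
CS = ½·(257 − 206.6)·25.2 = 635.04.
Change in consumer surplus: 635.04 − 992.25 = −357.21.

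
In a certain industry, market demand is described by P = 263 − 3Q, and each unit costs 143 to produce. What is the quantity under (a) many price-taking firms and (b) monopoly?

Competitive firms price at marginal cost: P = 143, giving Q = 40.
The monopolist equates marginal revenue to marginal cost: 263 − 6Q = 143, so Q = 20. From demand, P = 203.

Competition: Q = 40; Monopoly: Q = 20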